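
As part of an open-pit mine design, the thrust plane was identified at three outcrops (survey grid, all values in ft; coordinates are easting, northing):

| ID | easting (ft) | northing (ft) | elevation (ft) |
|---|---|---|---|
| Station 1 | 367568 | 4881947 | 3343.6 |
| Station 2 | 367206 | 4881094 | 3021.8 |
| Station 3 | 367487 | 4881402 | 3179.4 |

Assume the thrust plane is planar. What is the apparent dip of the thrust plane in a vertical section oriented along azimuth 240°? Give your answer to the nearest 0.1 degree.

Let the plane be z = a·easting + b·northing + c.
Station 2−Station 1: −362a − 853b = −321.8;  Station 3−Station 1: −81a − 545b = −164.2.
Solving gives a = 0.27550, b = 0.26034.
Unit vector along 240° is (sin 240°, cos 240°) = (-0.8660, -0.5000).
Slope in that direction = a·(-0.8660) + b·(-0.5000) = −0.36876.
Apparent dip = arctan|0.36876| = 20.2° (true dip is 20.8°, so apparent ≤ true as expected).

20.2°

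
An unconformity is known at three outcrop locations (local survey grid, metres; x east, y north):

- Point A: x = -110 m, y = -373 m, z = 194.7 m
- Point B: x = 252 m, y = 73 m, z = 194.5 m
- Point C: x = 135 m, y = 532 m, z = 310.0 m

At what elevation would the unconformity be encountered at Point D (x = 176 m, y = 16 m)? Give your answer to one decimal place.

Two edge vectors: Point A→Point B = (362, 446, -0.2), Point A→Point C = (245, 905, 115.3).
Normal n = (Point A→Point B) × (Point A→Point C) = (51604.8, -41787.6, 218340).
So ∂z/∂x = −n_x/n_z = −0.23635 and ∂z/∂y = −n_y/n_z = 0.19139.
Intercept c from Point A: 194.7 − 26.00 + 71.39 = 240.09.
At (176, 16): z = −41.6 + 3.1 + 240.09 = 201.6 m.

201.6 m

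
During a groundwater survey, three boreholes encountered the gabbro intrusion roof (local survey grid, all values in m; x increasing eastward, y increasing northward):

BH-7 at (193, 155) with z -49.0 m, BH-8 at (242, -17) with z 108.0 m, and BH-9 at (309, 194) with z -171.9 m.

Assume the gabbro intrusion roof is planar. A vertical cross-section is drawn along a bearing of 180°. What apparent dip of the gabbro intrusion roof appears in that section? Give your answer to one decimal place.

47.9°

Two edge vectors: BH-7→BH-8 = (49, -172, 157), BH-7→BH-9 = (116, 39, -122.9).
Normal n = (BH-7→BH-8) × (BH-7→BH-9) = (15015.8, 24234.1, 21863).
So ∂z/∂x = −n_x/n_z = −0.68681 and ∂z/∂y = −n_y/n_z = −1.10845.
Unit vector along 180° is (sin 180°, cos 180°) = (0.0000, -1.0000).
Slope in that direction = a·(0.0000) + b·(-1.0000) = 1.10845.
Apparent dip = arctan|1.10845| = 47.9° (true dip is 52.5°, so apparent ≤ true as expected).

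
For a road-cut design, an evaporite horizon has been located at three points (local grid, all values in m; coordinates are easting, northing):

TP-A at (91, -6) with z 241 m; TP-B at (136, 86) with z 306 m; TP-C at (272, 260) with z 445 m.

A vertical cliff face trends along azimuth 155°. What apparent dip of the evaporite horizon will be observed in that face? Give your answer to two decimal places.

Let the plane be z = a·easting + b·northing + c.
TP-B−TP-A: 45a + 92b = 65;  TP-C−TP-A: 181a + 266b = 204.
Solving gives a = 0.31568, b = 0.55211.
Unit vector along 155° is (sin 155°, cos 155°) = (0.4226, -0.9063).
Slope in that direction = a·(0.4226) + b·(-0.9063) = −0.36697.
Apparent dip = arctan|0.36697| = 20.15° (true dip is 32.5°, so apparent ≤ true as expected).

20.15°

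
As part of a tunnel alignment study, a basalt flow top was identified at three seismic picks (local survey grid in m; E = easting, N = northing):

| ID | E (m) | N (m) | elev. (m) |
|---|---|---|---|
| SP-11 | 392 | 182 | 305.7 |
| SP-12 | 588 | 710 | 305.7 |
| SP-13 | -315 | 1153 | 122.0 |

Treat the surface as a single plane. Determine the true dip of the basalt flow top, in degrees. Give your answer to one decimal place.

Let the plane be z = a·E + b·N + c.
SP-12−SP-11: 196a + 528b = 0;  SP-13−SP-11: −707a + 971b = −183.7.
Solving gives a = 0.17209, b = −0.06388.
Gradient magnitude |∇z| = √(a² + b²) = √(0.02962 + 0.00408) = 0.18357.
True dip = arctan(0.18357) = 10.4°, dipping toward WNW (azimuth ≈ 290°).

10.4°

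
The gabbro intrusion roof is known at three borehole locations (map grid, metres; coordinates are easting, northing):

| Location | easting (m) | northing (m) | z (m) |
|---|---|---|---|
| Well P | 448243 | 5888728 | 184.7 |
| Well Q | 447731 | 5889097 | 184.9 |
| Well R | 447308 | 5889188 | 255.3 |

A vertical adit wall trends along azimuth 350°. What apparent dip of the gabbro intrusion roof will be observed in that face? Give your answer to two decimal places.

15.76°

Two edge vectors: Well P→Well Q = (-512, 369, 0.2), Well P→Well R = (-935, 460, 70.6).
Normal n = (Well P→Well Q) × (Well P→Well R) = (25959.4, 35960.2, 109495).
So ∂z/∂easting = −n_x/n_z = −0.23708 and ∂z/∂northing = −n_y/n_z = −0.32842.
Unit vector along 350° is (sin 350°, cos 350°) = (-0.1736, 0.9848).
Slope in that direction = a·(-0.1736) + b·(0.9848) = −0.28226.
Apparent dip = arctan|0.28226| = 15.76° (true dip is 22.1°, so apparent ≤ true as expected).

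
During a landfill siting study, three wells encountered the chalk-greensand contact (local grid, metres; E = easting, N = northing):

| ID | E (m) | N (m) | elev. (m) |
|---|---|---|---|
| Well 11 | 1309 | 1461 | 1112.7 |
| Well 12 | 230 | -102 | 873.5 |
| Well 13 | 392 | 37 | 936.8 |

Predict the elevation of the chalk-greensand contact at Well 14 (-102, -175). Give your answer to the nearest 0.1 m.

683.1 m

Let the plane be z = a·E + b·N + c.
Well 12−Well 11: −1079a − 1563b = −239.2;  Well 13−Well 11: −917a − 1424b = −175.9.
Solving gives a = 0.636368, b = −0.286271.
Then c = 1112.7 − a·1309 − b·1461 = 697.94.
At (-102, -175): z = −64.9 + 50.1 + 697.94 = 683.1 m.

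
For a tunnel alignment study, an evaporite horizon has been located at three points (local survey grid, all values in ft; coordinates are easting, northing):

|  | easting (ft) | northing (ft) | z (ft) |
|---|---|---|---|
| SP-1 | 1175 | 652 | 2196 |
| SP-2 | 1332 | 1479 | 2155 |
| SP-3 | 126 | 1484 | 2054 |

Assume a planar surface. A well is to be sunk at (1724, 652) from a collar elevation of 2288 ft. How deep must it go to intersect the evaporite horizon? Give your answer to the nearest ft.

46 ft

Let the plane be z = a·easting + b·northing + c.
SP-2−SP-1: 157a + 827b = −41;  SP-3−SP-1: −1049a + 832b = −142.
Solving gives a = 0.08348, b = −0.06542.
Then c = 2196 − a·1175 − b·652 = 2140.57.
At (1724, 652): z_contact = 143.9 − 42.7 + 2140.57 = 2241.8 ft.
Depth below ground = 2288 − 2241.8 = 46 ft.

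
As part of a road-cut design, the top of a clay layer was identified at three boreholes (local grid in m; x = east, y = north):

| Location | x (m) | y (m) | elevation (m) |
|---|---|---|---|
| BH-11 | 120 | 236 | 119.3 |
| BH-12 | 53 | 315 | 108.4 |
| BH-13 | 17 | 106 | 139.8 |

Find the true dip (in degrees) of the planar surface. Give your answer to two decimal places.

Let the plane be z = a·x + b·y + c.
BH-12−BH-11: −67a + 79b = −10.9;  BH-13−BH-11: −103a − 130b = 20.5.
Solving gives a = −0.01202, b = −0.14817.
Gradient magnitude |∇z| = √(a² + b²) = √(0.00014 + 0.02195) = 0.14866.
True dip = arctan(0.14866) = 8.46°, dipping toward N (azimuth ≈ 005°).

8.46°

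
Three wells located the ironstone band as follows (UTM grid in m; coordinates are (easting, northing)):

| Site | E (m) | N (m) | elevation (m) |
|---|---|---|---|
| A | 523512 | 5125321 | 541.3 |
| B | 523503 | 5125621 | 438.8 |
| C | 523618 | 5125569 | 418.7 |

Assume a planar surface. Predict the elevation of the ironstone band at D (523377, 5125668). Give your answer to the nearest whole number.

464 m

Two edge vectors: A→B = (-9, 300, -102.5), A→C = (106, 248, -122.6).
Normal n = (A→B) × (A→C) = (-11360, -11968.4, -34032).
So ∂z/∂E = −n_x/n_z = −0.33380348 and ∂z/∂N = −n_y/n_z = −0.35168077.
Intercept c from A: 541.3 + 174750.13 + 1802476.84 = 1977768.27.
At (523377, 5125668): z = −174705.1 − 1802598.9 + 1977768.27 = 464.3 m.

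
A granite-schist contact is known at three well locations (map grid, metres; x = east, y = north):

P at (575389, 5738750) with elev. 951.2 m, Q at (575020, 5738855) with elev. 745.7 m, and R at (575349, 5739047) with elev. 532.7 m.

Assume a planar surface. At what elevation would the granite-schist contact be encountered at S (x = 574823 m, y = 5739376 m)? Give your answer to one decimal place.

-9.0 m

Let the plane be z = a·x + b·y + c.
Q−P: −369a + 105b = −205.5;  R−P: −40a + 297b = −418.5.
Solving gives a = 0.162164470, b = −1.387250576.
Then c = 951.2 − a·575389 − b·5738750 = 7868727.79.
At (574823, 5739376): z = 93215.9 − 7961952.7 + 7868727.79 = -9.0 m.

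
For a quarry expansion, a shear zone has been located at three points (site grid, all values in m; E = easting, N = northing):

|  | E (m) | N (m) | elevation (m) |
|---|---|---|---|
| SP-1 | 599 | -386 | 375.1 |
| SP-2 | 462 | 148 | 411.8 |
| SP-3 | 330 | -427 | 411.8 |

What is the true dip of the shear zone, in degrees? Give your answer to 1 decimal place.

8.3°

Let the plane be z = a·E + b·N + c.
SP-2−SP-1: −137a + 534b = 36.7;  SP-3−SP-1: −269a − 41b = 36.7.
Solving gives a = −0.14138, b = 0.03246.
Gradient magnitude |∇z| = √(a² + b²) = √(0.01999 + 0.00105) = 0.14506.
True dip = arctan(0.14506) = 8.3°, dipping toward ESE (azimuth ≈ 103°).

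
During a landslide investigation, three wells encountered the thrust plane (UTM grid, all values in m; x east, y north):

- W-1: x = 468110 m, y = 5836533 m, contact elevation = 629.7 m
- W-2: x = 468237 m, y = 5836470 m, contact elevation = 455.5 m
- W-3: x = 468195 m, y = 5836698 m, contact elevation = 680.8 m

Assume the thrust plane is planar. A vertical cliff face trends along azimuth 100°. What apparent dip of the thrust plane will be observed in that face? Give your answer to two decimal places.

Two edge vectors: W-1→W-2 = (127, -63, -174.2), W-1→W-3 = (85, 165, 51.1).
Normal n = (W-1→W-2) × (W-1→W-3) = (25523.7, -21296.7, 26310).
So ∂z/∂x = −n_x/n_z = −0.97011 and ∂z/∂y = −n_y/n_z = 0.80945.
Unit vector along 100° is (sin 100°, cos 100°) = (0.9848, -0.1736).
Slope in that direction = a·(0.9848) + b·(-0.1736) = −1.09594.
Apparent dip = arctan|1.09594| = 47.62° (true dip is 51.6°, so apparent ≤ true as expected).

47.62°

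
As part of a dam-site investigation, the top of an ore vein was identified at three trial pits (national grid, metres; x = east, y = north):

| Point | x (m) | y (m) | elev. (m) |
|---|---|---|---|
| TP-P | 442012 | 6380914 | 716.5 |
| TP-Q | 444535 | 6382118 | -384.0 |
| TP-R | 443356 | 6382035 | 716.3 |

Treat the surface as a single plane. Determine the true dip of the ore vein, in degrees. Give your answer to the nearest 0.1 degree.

Two edge vectors: TP-P→TP-Q = (2523, 1204, -1100.5), TP-P→TP-R = (1344, 1121, -0.2).
Normal n = (TP-P→TP-Q) × (TP-P→TP-R) = (1233419.7, -1478567.4, 1210107).
So ∂z/∂x = −n_x/n_z = −1.01926 and ∂z/∂y = −n_y/n_z = 1.22185.
Gradient magnitude |∇z| = √(a² + b²) = √(1.03890 + 1.49291) = 1.59117.
True dip = arctan(1.59117) = 57.9°, dipping toward SE (azimuth ≈ 140°).

57.9°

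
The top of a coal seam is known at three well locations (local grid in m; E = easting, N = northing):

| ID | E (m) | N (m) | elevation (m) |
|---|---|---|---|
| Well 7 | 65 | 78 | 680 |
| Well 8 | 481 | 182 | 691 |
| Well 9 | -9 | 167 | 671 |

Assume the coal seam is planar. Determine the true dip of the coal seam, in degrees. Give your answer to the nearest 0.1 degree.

Two edge vectors: Well 7→Well 8 = (416, 104, 11), Well 7→Well 9 = (-74, 89, -9).
Normal n = (Well 7→Well 8) × (Well 7→Well 9) = (-1915, 2930, 44720).
So ∂z/∂E = −n_x/n_z = 0.04282 and ∂z/∂N = −n_y/n_z = −0.06552.
Gradient magnitude |∇z| = √(a² + b²) = √(0.00183 + 0.00429) = 0.07827.
True dip = arctan(0.07827) = 4.5°, dipping toward NNW (azimuth ≈ 327°).

4.5°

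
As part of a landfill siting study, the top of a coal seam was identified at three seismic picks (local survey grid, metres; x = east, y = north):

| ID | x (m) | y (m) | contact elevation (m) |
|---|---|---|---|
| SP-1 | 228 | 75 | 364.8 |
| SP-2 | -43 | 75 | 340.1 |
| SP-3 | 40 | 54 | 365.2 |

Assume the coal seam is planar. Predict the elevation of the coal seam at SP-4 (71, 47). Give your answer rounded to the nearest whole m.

374 m

Let the plane be z = a·x + b·y + c.
SP-2−SP-1: −271a + 0b = −24.7;  SP-3−SP-1: −188a − 21b = 0.4.
Solving gives a = 0.09114, b = −0.83500.
Then c = 364.8 − a·228 − b·75 = 406.64.
At (71, 47): z = 6.5 − 39.2 + 406.64 = 373.9 m.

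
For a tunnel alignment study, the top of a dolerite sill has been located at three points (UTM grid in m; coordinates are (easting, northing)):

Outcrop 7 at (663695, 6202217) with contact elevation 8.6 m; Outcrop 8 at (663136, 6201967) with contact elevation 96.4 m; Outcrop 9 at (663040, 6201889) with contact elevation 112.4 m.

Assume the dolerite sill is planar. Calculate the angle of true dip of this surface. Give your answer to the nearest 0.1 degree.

Two edge vectors: Outcrop 7→Outcrop 8 = (-559, -250, 87.8), Outcrop 7→Outcrop 9 = (-655, -328, 103.8).
Normal n = (Outcrop 7→Outcrop 8) × (Outcrop 7→Outcrop 9) = (2848.4, 515.2, 19602).
So ∂z/∂E = −n_x/n_z = −0.14531 and ∂z/∂N = −n_y/n_z = −0.02628.
Gradient magnitude |∇z| = √(a² + b²) = √(0.02112 + 0.00069) = 0.14767.
True dip = arctan(0.14767) = 8.4°, dipping toward E (azimuth ≈ 080°).

8.4°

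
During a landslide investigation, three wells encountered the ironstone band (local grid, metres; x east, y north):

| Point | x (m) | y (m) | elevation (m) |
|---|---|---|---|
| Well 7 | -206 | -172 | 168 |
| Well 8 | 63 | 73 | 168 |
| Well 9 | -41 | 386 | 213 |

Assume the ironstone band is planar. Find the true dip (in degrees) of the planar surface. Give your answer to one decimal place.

8.5°

Let the plane be z = a·x + b·y + c.
Well 8−Well 7: 269a + 245b = 0;  Well 9−Well 7: 165a + 558b = 45.
Solving gives a = −0.10052, b = 0.11037.
Gradient magnitude |∇z| = √(a² + b²) = √(0.01010 + 0.01218) = 0.14929.
True dip = arctan(0.14929) = 8.5°, dipping toward SE (azimuth ≈ 138°).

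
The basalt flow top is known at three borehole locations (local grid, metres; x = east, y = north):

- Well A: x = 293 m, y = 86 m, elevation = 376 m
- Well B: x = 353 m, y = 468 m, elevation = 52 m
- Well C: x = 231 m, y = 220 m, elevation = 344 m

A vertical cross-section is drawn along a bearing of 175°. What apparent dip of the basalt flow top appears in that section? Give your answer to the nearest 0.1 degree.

Two edge vectors: Well A→Well B = (60, 382, -324), Well A→Well C = (-62, 134, -32).
Normal n = (Well A→Well B) × (Well A→Well C) = (31192, 22008, 31724).
So ∂z/∂x = −n_x/n_z = −0.98323 and ∂z/∂y = −n_y/n_z = −0.69373.
Unit vector along 175° is (sin 175°, cos 175°) = (0.0872, -0.9962).
Slope in that direction = a·(0.0872) + b·(-0.9962) = 0.60540.
Apparent dip = arctan|0.60540| = 31.2° (true dip is 50.3°, so apparent ≤ true as expected).

31.2°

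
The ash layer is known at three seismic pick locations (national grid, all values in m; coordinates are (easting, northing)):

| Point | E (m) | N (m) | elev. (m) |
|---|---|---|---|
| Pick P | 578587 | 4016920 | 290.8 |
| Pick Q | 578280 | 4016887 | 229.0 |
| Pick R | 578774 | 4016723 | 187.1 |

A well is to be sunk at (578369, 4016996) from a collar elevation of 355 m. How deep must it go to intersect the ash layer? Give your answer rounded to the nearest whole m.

Let the plane be z = a·E + b·N + c.
Pick Q−Pick P: −307a − 33b = −61.8;  Pick R−Pick P: 187a − 197b = −103.7.
Solving gives a = 0.13132033, b = 0.65105026.
Then c = 290.8 − a·578587 − b·4016920 = −2690906.26.
At (578369, 4016996): z_contact = 75951.6 + 2615266.3 − 2690906.26 = 311.7 m.
Depth below ground = 355 − 311.7 = 43 m.

43 m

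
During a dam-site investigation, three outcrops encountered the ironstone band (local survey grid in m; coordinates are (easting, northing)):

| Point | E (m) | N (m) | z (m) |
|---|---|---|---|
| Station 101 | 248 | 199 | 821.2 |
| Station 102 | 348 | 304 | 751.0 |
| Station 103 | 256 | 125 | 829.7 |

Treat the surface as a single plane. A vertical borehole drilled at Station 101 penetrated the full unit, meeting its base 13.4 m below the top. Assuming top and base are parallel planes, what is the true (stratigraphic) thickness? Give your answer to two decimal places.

11.74 m

Let the plane be z = a·E + b·N + c.
Station 102−Station 101: 100a + 105b = −70.2;  Station 103−Station 101: 8a − 74b = 8.5.
Solving gives a = −0.52212, b = −0.17131.
|∇z| = √(a²+b²) = 0.54951, so dip δ = arctan(0.54951) = 28.79°.
True thickness = vertical thickness × cos δ = 13.4 × cos 28.79° = 11.74 m.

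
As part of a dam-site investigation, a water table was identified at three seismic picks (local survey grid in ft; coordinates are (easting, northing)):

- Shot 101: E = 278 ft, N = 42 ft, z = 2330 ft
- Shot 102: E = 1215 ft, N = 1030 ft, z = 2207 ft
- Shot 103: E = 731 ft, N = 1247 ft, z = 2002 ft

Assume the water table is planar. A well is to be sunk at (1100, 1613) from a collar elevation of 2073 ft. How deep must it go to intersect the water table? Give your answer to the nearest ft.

Two edge vectors: Shot 101→Shot 102 = (937, 988, -123), Shot 101→Shot 103 = (453, 1205, -328).
Normal n = (Shot 101→Shot 102) × (Shot 101→Shot 103) = (-175849, 251617, 681521).
So ∂z/∂E = −n_x/n_z = 0.25802 and ∂z/∂N = −n_y/n_z = −0.36920.
Intercept c from Shot 101: 2330 − 71.73 + 15.51 = 2273.78.
At (1100, 1613): z_contact = 283.8 − 595.5 + 2273.78 = 1962.1 ft.
Depth below ground = 2073 − 1962.1 = 111 ft.

111 ft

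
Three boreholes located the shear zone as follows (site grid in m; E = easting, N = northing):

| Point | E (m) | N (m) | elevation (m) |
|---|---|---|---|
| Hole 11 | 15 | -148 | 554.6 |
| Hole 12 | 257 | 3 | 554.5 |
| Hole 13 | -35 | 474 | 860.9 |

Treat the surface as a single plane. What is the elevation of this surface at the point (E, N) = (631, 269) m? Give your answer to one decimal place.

Let the plane be z = a·E + b·N + c.
Hole 12−Hole 11: 242a + 151b = −0.1;  Hole 13−Hole 11: −50a + 622b = 306.3.
Solving gives a = −0.29299, b = 0.46889.
Then c = 554.6 − a·15 − b·-148 = 628.39.
At (631, 269): z = −184.9 + 126.1 + 628.39 = 569.6 m.

569.6 m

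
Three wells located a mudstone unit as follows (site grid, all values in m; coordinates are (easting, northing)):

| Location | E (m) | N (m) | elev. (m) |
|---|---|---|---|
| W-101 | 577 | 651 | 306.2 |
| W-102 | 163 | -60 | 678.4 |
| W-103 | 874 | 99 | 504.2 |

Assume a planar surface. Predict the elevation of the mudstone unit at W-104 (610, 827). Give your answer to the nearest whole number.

224 m

Let the plane be z = a·E + b·N + c.
W-102−W-101: −414a − 711b = 372.2;  W-103−W-101: 297a − 552b = 198.
Solving gives a = −0.14709, b = −0.43784.
Then c = 306.2 − a·577 − b·651 = 676.11.
At (610, 827): z = −89.7 − 362.1 + 676.11 = 224.3 m.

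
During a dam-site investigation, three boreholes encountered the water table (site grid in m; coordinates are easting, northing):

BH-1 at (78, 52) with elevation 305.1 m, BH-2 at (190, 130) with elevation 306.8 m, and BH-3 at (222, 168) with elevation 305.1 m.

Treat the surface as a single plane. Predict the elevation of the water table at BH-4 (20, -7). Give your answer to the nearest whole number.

Let the plane be z = a·easting + b·northing + c.
BH-2−BH-1: 112a + 78b = 1.7;  BH-3−BH-1: 144a + 116b = 0.
Solving gives a = 0.11205, b = −0.13909.
Then c = 305.1 − a·78 − b·52 = 303.59.
At (20, -7): z = 2.2 + 1.0 + 303.59 = 306.8 m.

307 m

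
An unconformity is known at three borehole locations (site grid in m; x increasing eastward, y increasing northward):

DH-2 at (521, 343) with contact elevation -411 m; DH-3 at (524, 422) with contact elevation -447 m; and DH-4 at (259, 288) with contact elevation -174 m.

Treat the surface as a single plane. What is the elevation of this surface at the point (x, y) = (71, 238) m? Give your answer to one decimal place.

Let the plane be z = a·x + b·y + c.
DH-3−DH-2: 3a + 79b = −36;  DH-4−DH-2: −262a − 55b = 237.
Solving gives a = −0.81542, b = −0.42473.
Then c = -411 − a·521 − b·343 = 159.52.
At (71, 238): z = −57.9 − 101.1 + 159.52 = 0.5 m.

0.5 m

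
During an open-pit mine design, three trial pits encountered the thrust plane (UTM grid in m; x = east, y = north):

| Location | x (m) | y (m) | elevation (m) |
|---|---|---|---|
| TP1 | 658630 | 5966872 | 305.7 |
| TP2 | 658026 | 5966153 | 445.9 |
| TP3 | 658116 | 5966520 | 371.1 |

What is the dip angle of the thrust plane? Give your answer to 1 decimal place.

Two edge vectors: TP1→TP2 = (-604, -719, 140.2), TP1→TP3 = (-514, -352, 65.4).
Normal n = (TP1→TP2) × (TP1→TP3) = (2327.8, -32561.2, -156958).
So ∂z/∂x = −n_x/n_z = 0.01483 and ∂z/∂y = −n_y/n_z = −0.20745.
Gradient magnitude |∇z| = √(a² + b²) = √(0.00022 + 0.04304) = 0.20798.
True dip = arctan(0.20798) = 11.7°, dipping toward N (azimuth ≈ 356°).

11.7°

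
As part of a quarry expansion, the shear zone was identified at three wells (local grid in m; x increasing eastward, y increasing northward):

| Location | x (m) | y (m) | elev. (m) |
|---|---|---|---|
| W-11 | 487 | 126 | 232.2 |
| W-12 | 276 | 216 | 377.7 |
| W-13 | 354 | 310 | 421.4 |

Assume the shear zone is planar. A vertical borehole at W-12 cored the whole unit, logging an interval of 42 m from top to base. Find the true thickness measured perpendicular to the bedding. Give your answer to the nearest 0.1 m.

32.0 m

Let the plane be z = a·x + b·y + c.
W-12−W-11: −211a + 90b = 145.5;  W-13−W-11: −133a + 184b = 189.2.
Solving gives a = −0.36285, b = 0.76598.
|∇z| = √(a²+b²) = 0.84758, so dip δ = arctan(0.84758) = 40.28°.
True thickness = vertical thickness × cos δ = 42 × cos 40.28° = 32.0 m.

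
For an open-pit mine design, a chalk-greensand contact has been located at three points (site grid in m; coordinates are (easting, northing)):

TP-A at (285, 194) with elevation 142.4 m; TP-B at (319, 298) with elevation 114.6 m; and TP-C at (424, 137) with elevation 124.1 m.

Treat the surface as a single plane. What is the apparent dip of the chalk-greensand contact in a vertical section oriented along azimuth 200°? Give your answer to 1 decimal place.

14.5°

Let the plane be z = a·E + b·N + c.
TP-B−TP-A: 34a + 104b = −27.8;  TP-C−TP-A: 139a − 57b = −18.3.
Solving gives a = −0.21275, b = −0.19776.
Unit vector along 200° is (sin 200°, cos 200°) = (-0.3420, -0.9397).
Slope in that direction = a·(-0.3420) + b·(-0.9397) = 0.25859.
Apparent dip = arctan|0.25859| = 14.5° (true dip is 16.2°, so apparent ≤ true as expected).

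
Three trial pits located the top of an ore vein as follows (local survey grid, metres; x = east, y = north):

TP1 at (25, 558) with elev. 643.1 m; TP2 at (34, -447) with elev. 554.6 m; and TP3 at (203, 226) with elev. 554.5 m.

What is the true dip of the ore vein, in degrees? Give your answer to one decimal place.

Two edge vectors: TP1→TP2 = (9, -1005, -88.5), TP1→TP3 = (178, -332, -88.6).
Normal n = (TP1→TP2) × (TP1→TP3) = (59661, -14955.6, 175902).
So ∂z/∂x = −n_x/n_z = −0.33917 and ∂z/∂y = −n_y/n_z = 0.08502.
Gradient magnitude |∇z| = √(a² + b²) = √(0.11504 + 0.00723) = 0.34967.
True dip = arctan(0.34967) = 19.3°, dipping toward ESE (azimuth ≈ 104°).

19.3°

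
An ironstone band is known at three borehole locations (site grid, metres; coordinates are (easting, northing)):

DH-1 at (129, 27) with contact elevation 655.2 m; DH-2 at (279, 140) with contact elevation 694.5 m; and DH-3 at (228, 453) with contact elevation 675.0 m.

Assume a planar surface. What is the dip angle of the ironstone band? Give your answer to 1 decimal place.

15.4°

Two edge vectors: DH-1→DH-2 = (150, 113, 39.3), DH-1→DH-3 = (99, 426, 19.8).
Normal n = (DH-1→DH-2) × (DH-1→DH-3) = (-14504.4, 920.7, 52713).
So ∂z/∂E = −n_x/n_z = 0.27516 and ∂z/∂N = −n_y/n_z = −0.01747.
Gradient magnitude |∇z| = √(a² + b²) = √(0.07571 + 0.00031) = 0.27571.
True dip = arctan(0.27571) = 15.4°, dipping toward W (azimuth ≈ 274°).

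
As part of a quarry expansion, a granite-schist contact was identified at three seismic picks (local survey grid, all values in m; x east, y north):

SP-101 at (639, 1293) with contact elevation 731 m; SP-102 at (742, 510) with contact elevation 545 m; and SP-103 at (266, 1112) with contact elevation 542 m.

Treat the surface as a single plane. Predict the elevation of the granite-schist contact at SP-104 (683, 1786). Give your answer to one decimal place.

888.2 m

Let the plane be z = a·x + b·y + c.
SP-102−SP-101: 103a − 783b = −186;  SP-103−SP-101: −373a − 181b = −189.
Solving gives a = 0.367944, b = 0.285949.
Then c = 731 − a·639 − b·1293 = 126.15.
At (683, 1786): z = 251.3 + 510.7 + 126.15 = 888.2 m.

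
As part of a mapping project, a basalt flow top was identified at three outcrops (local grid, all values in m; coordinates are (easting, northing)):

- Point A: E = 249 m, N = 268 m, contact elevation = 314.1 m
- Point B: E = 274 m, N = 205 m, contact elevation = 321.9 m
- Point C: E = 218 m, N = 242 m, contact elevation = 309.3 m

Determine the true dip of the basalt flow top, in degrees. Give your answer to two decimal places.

Two edge vectors: Point A→Point B = (25, -63, 7.8), Point A→Point C = (-31, -26, -4.8).
Normal n = (Point A→Point B) × (Point A→Point C) = (505.2, -121.8, -2603).
So ∂z/∂E = −n_x/n_z = 0.19408 and ∂z/∂N = −n_y/n_z = −0.04679.
Gradient magnitude |∇z| = √(a² + b²) = √(0.03767 + 0.00219) = 0.19964.
True dip = arctan(0.19964) = 11.29°, dipping toward WNW (azimuth ≈ 284°).

11.29°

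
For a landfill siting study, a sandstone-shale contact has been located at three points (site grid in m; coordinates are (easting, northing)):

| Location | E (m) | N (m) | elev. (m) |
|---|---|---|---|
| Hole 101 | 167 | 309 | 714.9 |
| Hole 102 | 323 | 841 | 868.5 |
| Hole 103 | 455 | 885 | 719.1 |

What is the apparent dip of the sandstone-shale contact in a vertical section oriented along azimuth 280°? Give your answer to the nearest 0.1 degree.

55.6°

Let the plane be z = a·E + b·N + c.
Hole 102−Hole 101: 156a + 532b = 153.6;  Hole 103−Hole 101: 288a + 576b = 4.2.
Solving gives a = −1.36110, b = 0.68784.
Unit vector along 280° is (sin 280°, cos 280°) = (-0.9848, 0.1736).
Slope in that direction = a·(-0.9848) + b·(0.1736) = 1.45986.
Apparent dip = arctan|1.45986| = 55.6° (true dip is 56.7°, so apparent ≤ true as expected).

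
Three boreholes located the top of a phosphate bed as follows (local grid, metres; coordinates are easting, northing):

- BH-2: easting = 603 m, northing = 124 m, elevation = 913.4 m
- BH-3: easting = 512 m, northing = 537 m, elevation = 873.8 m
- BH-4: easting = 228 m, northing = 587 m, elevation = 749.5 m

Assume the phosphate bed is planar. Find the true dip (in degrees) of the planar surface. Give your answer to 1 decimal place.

23.6°

Two edge vectors: BH-2→BH-3 = (-91, 413, -39.6), BH-2→BH-4 = (-375, 463, -163.9).
Normal n = (BH-2→BH-3) × (BH-2→BH-4) = (-49355.9, -64.9, 112742).
So ∂z/∂easting = −n_x/n_z = 0.43778 and ∂z/∂northing = −n_y/n_z = 0.00058.
Gradient magnitude |∇z| = √(a² + b²) = √(0.19165 + 0.00000) = 0.43778.
True dip = arctan(0.43778) = 23.6°, dipping toward W (azimuth ≈ 270°).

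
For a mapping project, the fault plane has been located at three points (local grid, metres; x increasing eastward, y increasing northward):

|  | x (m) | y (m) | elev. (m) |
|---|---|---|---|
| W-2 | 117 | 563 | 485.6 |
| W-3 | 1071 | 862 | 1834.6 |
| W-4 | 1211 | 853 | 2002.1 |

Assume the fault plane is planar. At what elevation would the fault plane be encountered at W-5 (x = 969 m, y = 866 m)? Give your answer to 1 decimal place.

Let the plane be z = a·x + b·y + c.
W-3−W-2: 954a + 299b = 1349;  W-4−W-2: 1094a + 290b = 1516.5.
Solving gives a = 1.233467, b = 0.576161.
Then c = 485.6 − a·117 − b·563 = 16.91.
At (969, 866): z = 1195.2 + 499.0 + 16.91 = 1711.1 m.

1711.1 m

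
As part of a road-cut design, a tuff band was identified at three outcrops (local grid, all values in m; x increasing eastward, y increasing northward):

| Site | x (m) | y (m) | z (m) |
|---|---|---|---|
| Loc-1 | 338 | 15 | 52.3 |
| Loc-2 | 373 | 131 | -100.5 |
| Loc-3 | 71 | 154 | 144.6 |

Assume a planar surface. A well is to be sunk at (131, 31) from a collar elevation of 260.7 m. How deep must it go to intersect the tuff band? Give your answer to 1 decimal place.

Let the plane be z = a·x + b·y + c.
Loc-2−Loc-1: 35a + 116b = −152.8;  Loc-3−Loc-1: −267a + 139b = 92.3.
Solving gives a = −0.89143, b = −1.04828.
Then c = 52.3 − a·338 − b·15 = 369.33.
At (131, 31): z_contact = −116.78 − 32.50 + 369.33 = 220.05 m.
Depth below ground = 260.7 − 220.05 = 40.6 m.

40.6 m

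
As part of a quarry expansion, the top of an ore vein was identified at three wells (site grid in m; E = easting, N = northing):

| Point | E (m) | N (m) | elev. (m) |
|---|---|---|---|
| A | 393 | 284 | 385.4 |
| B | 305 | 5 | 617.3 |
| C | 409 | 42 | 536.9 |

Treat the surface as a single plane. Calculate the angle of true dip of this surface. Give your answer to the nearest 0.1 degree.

40.4°

Let the plane be z = a·E + b·N + c.
B−A: −88a − 279b = 231.9;  C−A: 16a − 242b = 151.5.
Solving gives a = −0.53771, b = −0.66158.
Gradient magnitude |∇z| = √(a² + b²) = √(0.28913 + 0.43769) = 0.85254.
True dip = arctan(0.85254) = 40.4°, dipping toward NE (azimuth ≈ 039°).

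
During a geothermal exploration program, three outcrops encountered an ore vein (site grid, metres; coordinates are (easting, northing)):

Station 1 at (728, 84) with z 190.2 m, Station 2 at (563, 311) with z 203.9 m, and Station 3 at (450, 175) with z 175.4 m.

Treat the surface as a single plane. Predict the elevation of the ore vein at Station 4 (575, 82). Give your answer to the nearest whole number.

Two edge vectors: Station 1→Station 2 = (-165, 227, 13.7), Station 1→Station 3 = (-278, 91, -14.8).
Normal n = (Station 1→Station 2) × (Station 1→Station 3) = (-4606.3, -6250.6, 48091).
So ∂z/∂E = −n_x/n_z = 0.09578 and ∂z/∂N = −n_y/n_z = 0.12997.
Intercept c from Station 1: 190.2 − 69.73 − 10.92 = 109.55.
At (575, 82): z = 55.1 + 10.7 + 109.55 = 175.3 m.

175 m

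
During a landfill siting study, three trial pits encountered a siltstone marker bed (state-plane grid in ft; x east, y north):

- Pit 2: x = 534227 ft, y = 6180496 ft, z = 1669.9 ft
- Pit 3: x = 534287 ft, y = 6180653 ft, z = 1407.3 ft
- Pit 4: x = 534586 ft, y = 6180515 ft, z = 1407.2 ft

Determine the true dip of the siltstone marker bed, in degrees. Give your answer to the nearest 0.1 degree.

Let the plane be z = a·x + b·y + c.
Pit 3−Pit 2: 60a + 157b = −262.6;  Pit 4−Pit 2: 359a + 19b = −262.7.
Solving gives a = −0.65651, b = −1.42172.
Gradient magnitude |∇z| = √(a² + b²) = √(0.43101 + 2.02128) = 1.56598.
True dip = arctan(1.56598) = 57.4°, dipping toward NNE (azimuth ≈ 025°).

57.4°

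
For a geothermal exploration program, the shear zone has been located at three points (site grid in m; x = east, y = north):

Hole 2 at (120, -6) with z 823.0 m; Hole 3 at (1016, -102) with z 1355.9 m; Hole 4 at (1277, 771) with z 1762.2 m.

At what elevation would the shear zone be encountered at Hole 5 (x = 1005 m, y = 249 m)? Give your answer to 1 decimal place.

1446.8 m

Two edge vectors: Hole 2→Hole 3 = (896, -96, 532.9), Hole 2→Hole 4 = (1157, 777, 939.2).
Normal n = (Hole 2→Hole 3) × (Hole 2→Hole 4) = (-504226.5, -224957.9, 807264).
So ∂z/∂x = −n_x/n_z = 0.624612 and ∂z/∂y = −n_y/n_z = 0.278667.
Intercept c from Hole 2: 823 − 74.95 + 1.67 = 749.72.
At (1005, 249): z = 627.7 + 69.4 + 749.72 = 1446.8 m.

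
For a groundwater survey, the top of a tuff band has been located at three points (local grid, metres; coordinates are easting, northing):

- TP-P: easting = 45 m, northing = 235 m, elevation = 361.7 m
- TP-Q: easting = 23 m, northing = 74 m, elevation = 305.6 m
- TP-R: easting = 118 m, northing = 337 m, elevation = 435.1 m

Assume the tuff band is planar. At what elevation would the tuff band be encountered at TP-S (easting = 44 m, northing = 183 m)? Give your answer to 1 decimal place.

347.5 m

Two edge vectors: TP-P→TP-Q = (-22, -161, -56.1), TP-P→TP-R = (73, 102, 73.4).
Normal n = (TP-P→TP-Q) × (TP-P→TP-R) = (-6095.2, -2480.5, 9509).
So ∂z/∂easting = −n_x/n_z = 0.64099 and ∂z/∂northing = −n_y/n_z = 0.26086.
Intercept c from TP-P: 361.7 − 28.84 − 61.30 = 271.55.
At (44, 183): z = 28.2 + 47.7 + 271.55 = 347.5 m.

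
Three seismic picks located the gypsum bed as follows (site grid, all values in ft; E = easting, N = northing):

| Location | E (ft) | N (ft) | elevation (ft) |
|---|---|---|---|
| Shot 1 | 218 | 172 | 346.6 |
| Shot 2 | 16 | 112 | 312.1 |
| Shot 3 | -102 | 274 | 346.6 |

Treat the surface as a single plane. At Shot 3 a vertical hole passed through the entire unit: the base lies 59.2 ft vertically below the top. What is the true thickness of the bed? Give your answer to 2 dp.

56.84 ft

Let the plane be z = a·E + b·N + c.
Shot 2−Shot 1: −202a − 60b = −34.5;  Shot 3−Shot 1: −320a + 102b = 0.
Solving gives a = 0.08841, b = 0.27736.
|∇z| = √(a²+b²) = 0.29111, so dip δ = arctan(0.29111) = 16.23°.
True thickness = vertical thickness × cos δ = 59.2 × cos 16.23° = 56.84 ft.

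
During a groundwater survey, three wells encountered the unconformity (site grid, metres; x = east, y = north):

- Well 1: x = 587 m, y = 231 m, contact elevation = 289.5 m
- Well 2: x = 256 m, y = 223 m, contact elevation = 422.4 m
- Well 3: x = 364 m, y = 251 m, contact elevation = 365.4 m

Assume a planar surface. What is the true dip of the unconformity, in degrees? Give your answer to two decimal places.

33.54°

Let the plane be z = a·x + b·y + c.
Well 2−Well 1: −331a − 8b = 132.9;  Well 3−Well 1: −223a + 20b = 75.9.
Solving gives a = −0.38853, b = −0.53710.
Gradient magnitude |∇z| = √(a² + b²) = √(0.15095 + 0.28848) = 0.66290.
True dip = arctan(0.66290) = 33.54°, dipping toward NE (azimuth ≈ 036°).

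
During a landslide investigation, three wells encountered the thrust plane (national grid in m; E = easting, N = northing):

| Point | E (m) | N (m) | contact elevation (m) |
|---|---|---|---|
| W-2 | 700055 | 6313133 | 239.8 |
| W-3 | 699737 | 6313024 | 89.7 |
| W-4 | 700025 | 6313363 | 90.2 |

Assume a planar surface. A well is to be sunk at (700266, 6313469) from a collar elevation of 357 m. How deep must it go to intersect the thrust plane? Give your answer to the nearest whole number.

166 m

Let the plane be z = a·E + b·N + c.
W-3−W-2: −318a − 109b = −150.1;  W-4−W-2: −30a + 230b = −149.6.
Solving gives a = 0.66521921, b = −0.56366706.
Then c = 239.8 − a·700055 − b·6313133 = 3093054.88.
At (700266, 6313469): z_contact = 465830.4 − 3558694.5 + 3093054.88 = 190.8 m.
Depth below ground = 357 − 190.8 = 166 m.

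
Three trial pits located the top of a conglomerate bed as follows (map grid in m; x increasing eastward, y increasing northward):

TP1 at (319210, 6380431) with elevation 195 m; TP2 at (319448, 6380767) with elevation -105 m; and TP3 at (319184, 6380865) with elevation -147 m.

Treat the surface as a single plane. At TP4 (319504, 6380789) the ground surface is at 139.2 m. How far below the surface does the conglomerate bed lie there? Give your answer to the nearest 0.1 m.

269.4 m

Two edge vectors: TP1→TP2 = (238, 336, -300), TP1→TP3 = (-26, 434, -342).
Normal n = (TP1→TP2) × (TP1→TP3) = (15288, 89196, 112028).
So ∂z/∂x = −n_x/n_z = −0.136465884 and ∂z/∂y = −n_y/n_z = −0.796193809.
Intercept c from TP1: 195 + 43561.27 + 5080059.66 = 5123815.93.
At (319504, 6380789): z_contact = −43601.40 − 5080344.70 + 5123815.93 = -130.16 m.
Depth below ground = 139.2 − (-130.16) = 269.4 m.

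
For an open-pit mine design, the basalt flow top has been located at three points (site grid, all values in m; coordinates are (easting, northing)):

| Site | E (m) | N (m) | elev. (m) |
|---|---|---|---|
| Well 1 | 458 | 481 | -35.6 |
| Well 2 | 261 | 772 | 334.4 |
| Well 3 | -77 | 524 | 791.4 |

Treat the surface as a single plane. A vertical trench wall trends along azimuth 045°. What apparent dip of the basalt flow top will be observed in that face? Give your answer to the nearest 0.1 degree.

42.3°

Let the plane be z = a·E + b·N + c.
Well 2−Well 1: −197a + 291b = 370;  Well 3−Well 1: −535a + 43b = 827.
Solving gives a = −1.52667, b = 0.23796.
Unit vector along 045° is (sin 45°, cos 45°) = (0.7071, 0.7071).
Slope in that direction = a·(0.7071) + b·(0.7071) = −0.91125.
Apparent dip = arctan|0.91125| = 42.3° (true dip is 57.1°, so apparent ≤ true as expected).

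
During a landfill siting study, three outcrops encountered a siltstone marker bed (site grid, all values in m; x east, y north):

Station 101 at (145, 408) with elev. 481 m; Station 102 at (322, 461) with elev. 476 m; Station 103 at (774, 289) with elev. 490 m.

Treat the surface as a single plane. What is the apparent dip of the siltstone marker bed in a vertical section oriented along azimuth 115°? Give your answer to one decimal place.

2.0°

Two edge vectors: Station 101→Station 102 = (177, 53, -5), Station 101→Station 103 = (629, -119, 9).
Normal n = (Station 101→Station 102) × (Station 101→Station 103) = (-118, -4738, -54400).
So ∂z/∂x = −n_x/n_z = −0.00217 and ∂z/∂y = −n_y/n_z = −0.08710.
Unit vector along 115° is (sin 115°, cos 115°) = (0.9063, -0.4226).
Slope in that direction = a·(0.9063) + b·(-0.4226) = 0.03484.
Apparent dip = arctan|0.03484| = 2.0° (true dip is 5.0°, so apparent ≤ true as expected).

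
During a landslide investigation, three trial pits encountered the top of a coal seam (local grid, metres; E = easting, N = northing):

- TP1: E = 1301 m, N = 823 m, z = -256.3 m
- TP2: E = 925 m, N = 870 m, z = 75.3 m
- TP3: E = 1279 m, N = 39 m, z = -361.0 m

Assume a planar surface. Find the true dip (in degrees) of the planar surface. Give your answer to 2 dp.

Two edge vectors: TP1→TP2 = (-376, 47, 331.6), TP1→TP3 = (-22, -784, -104.7).
Normal n = (TP1→TP2) × (TP1→TP3) = (255053.5, -46662.4, 295818).
So ∂z/∂E = −n_x/n_z = −0.86220 and ∂z/∂N = −n_y/n_z = 0.15774.
Gradient magnitude |∇z| = √(a² + b²) = √(0.74338 + 0.02488) = 0.87651.
True dip = arctan(0.87651) = 41.23°, dipping toward E (azimuth ≈ 100°).

41.23°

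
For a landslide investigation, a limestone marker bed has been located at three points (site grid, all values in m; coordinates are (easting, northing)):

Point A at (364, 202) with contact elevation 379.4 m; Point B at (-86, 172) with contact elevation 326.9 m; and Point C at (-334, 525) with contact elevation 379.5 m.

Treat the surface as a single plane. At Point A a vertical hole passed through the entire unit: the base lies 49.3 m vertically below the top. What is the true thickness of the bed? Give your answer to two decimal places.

Let the plane be z = a·E + b·N + c.
Point B−Point A: −450a − 30b = −52.5;  Point C−Point A: −698a + 323b = 0.1.
Solving gives a = 0.10196, b = 0.22064.
|∇z| = √(a²+b²) = 0.24306, so dip δ = arctan(0.24306) = 13.66°.
True thickness = vertical thickness × cos δ = 49.3 × cos 13.66° = 47.91 m.

47.91 m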